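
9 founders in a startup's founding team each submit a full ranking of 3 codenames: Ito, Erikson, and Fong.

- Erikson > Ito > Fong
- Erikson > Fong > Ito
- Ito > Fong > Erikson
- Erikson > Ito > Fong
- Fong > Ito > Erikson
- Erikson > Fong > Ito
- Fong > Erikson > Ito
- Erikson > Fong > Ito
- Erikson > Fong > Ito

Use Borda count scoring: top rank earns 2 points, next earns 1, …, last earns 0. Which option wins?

Borda scores:
  Ito: 1 + 0 + 2 + 1 + 1 + 0 + 0 + 0 + 0 = 5
  Erikson: 2 + 2 + 0 + 2 + 0 + 2 + 1 + 2 + 2 = 13
  Fong: 0 + 1 + 1 + 0 + 2 + 1 + 2 + 1 + 1 = 9
Erikson has the highest total.

Erikson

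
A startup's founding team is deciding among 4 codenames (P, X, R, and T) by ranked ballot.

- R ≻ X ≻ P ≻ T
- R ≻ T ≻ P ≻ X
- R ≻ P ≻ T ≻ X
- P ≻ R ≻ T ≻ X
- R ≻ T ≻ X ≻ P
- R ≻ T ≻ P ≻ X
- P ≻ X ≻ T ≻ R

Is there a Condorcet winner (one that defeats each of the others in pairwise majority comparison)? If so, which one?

Head-to-head results (7 voters total):
P vs X: P wins 5–2.
P vs R: R wins 5–2.
P vs T: P wins 4–3.
X vs R: R wins 6–1.
X vs T: T wins 5–2.
R vs T: R wins 6–1.
R beats each rival — P (5–2), X (6–1), T (6–1) — so R is the Condorcet winner.

R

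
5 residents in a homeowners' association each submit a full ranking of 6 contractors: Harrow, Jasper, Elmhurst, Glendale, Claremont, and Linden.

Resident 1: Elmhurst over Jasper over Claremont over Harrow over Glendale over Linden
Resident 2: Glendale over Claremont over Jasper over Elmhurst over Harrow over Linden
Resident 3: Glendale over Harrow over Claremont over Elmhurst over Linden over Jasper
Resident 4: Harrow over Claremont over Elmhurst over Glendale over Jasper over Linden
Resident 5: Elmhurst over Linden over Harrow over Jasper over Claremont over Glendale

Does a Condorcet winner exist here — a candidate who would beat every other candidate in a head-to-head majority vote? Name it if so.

Head-to-head results (5 voters total):
Harrow vs Jasper: Harrow wins 3–2.
Harrow vs Elmhurst: Elmhurst wins 3–2.
Harrow vs Glendale: Harrow wins 3–2.
Harrow vs Claremont: Harrow wins 3–2.
Harrow vs Linden: Harrow wins 4–1.
Jasper vs Elmhurst: Elmhurst wins 4–1.
Jasper vs Glendale: Glendale wins 3–2.
Jasper vs Claremont: Claremont wins 3–2.
Jasper vs Linden: Jasper wins 3–2.
Elmhurst vs Glendale: Elmhurst wins 3–2.
Elmhurst vs Claremont: Claremont wins 3–2.
Elmhurst vs Linden: Elmhurst wins 5–0.
Glendale vs Claremont: Claremont wins 3–2.
Glendale vs Linden: Glendale wins 4–1.
Claremont vs Linden: Claremont wins 4–1.
No candidate beats all others: Harrow beats Claremont beats Elmhurst beats Harrow, a majority cycle.

None — there is no Condorcet winner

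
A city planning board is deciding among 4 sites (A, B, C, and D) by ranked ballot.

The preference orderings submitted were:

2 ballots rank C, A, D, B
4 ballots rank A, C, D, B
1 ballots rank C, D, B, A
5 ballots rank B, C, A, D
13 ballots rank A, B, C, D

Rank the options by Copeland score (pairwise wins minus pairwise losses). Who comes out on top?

A

Pairwise results:
  A vs B: A wins 19–6.
  A vs C: A wins 17–8.
  A vs D: A wins 24–1.
  B vs C: B wins 18–7.
  B vs D: B wins 18–7.
  C vs D: C wins 25–0.
Copeland scores (wins − losses):
  A: 3 − 0 = 3
  B: 2 − 1 = 1
  C: 1 − 2 = -1
  D: 0 − 3 = -3
A has the best Copeland score.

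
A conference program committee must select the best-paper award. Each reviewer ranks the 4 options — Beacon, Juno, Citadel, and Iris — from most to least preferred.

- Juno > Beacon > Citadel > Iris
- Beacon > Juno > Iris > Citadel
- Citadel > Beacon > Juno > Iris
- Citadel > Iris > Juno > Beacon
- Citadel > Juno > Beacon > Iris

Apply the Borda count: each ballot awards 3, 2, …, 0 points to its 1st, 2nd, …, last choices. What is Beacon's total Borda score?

Borda scores:
  Beacon: 2 + 3 + 2 + 0 + 1 = 8
  Juno: 3 + 2 + 1 + 1 + 2 = 9
  Citadel: 1 + 0 + 3 + 3 + 3 = 10
  Iris: 0 + 1 + 0 + 2 + 0 = 3

8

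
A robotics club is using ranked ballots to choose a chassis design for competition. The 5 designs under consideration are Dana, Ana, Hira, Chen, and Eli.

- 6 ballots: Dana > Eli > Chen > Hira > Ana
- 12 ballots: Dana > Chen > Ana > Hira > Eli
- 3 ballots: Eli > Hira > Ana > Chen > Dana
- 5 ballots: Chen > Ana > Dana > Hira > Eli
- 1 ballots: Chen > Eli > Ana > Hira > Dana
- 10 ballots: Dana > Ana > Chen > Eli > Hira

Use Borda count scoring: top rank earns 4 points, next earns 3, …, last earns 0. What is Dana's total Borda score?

Borda scores:
  Dana: 6·4 + 12·4 + 3·0 + 5·2 + 0 + 10·4 = 122
  Ana: 6·0 + 12·2 + 3·2 + 5·3 + 2 + 10·3 = 77
  Hira: 6·1 + 12·1 + 3·3 + 5·1 + 1 + 10·0 = 33
  Chen: 6·2 + 12·3 + 3·1 + 5·4 + 4 + 10·2 = 95
  Eli: 6·3 + 12·0 + 3·4 + 5·0 + 3 + 10·1 = 43

122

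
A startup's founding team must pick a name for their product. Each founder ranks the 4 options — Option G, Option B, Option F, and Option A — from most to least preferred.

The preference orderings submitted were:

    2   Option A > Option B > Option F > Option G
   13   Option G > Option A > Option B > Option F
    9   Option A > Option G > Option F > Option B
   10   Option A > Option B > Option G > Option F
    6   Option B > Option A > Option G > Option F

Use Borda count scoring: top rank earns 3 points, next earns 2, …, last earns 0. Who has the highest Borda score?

Borda scores:
  Option G: 2·0 + 13·3 + 9·2 + 10·1 + 6·1 = 73
  Option B: 2·2 + 13·1 + 9·0 + 10·2 + 6·3 = 55
  Option F: 2·1 + 13·0 + 9·1 + 10·0 + 6·0 = 11
  Option A: 2·3 + 13·2 + 9·3 + 10·3 + 6·2 = 101
Option A has the highest total.

Option A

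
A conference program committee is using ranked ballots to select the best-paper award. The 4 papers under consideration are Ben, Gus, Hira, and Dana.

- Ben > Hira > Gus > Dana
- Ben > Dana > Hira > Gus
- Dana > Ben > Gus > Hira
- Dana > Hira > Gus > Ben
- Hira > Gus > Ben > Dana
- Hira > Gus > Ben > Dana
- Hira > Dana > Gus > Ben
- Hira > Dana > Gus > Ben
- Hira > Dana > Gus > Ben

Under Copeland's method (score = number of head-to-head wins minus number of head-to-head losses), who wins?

Pairwise results:
  Ben vs Gus: Gus wins 6–3.
  Ben vs Hira: Hira wins 6–3.
  Ben vs Dana: Dana wins 5–4.
  Gus vs Hira: Hira wins 8–1.
  Gus vs Dana: Dana wins 6–3.
  Hira vs Dana: Hira wins 6–3.
Copeland scores (wins − losses):
  Ben: 0 − 3 = -3
  Gus: 1 − 2 = -1
  Hira: 3 − 0 = 3
  Dana: 2 − 1 = 1
Hira has the best Copeland score.

Hira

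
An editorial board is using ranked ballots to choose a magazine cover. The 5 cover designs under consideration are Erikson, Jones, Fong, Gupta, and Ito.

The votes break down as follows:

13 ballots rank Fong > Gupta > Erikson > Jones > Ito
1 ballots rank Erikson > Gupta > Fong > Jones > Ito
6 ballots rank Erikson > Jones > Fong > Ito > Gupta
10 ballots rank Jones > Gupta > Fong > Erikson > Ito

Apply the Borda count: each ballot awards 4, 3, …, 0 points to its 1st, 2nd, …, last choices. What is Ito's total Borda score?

Borda scores:
  Erikson: 13·2 + 4 + 6·4 + 10·1 = 64
  Jones: 13·1 + 1 + 6·3 + 10·4 = 72
  Fong: 13·4 + 2 + 6·2 + 10·2 = 86
  Gupta: 13·3 + 3 + 6·0 + 10·3 = 72
  Ito: 13·0 + 0 + 6·1 + 10·0 = 6

6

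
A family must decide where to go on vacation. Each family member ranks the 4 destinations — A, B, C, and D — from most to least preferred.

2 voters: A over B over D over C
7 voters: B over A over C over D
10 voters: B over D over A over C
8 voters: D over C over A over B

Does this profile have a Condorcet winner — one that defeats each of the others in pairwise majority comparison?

Yes

Head-to-head results (27 voters total):
A vs B: B wins 17–10.
A vs C: A wins 19–8.
A vs D: D wins 18–9.
B vs C: B wins 19–8.
B vs D: B wins 19–8.
C vs D: D wins 20–7.
B beats each rival — A (17–10), C (19–8), D (19–8) — so B is the Condorcet winner.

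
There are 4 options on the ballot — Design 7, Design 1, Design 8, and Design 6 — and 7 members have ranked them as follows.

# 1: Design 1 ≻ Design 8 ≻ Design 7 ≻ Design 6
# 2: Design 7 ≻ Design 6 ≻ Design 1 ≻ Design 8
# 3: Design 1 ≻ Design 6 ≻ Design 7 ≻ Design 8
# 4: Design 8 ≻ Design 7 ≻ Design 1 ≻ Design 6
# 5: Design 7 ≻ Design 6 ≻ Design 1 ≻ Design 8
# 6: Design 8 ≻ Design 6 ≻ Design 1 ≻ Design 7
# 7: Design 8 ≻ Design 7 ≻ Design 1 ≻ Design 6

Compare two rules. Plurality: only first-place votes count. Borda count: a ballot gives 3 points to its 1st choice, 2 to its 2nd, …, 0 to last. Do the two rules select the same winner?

Plurality first-place counts: Design 7 2, Design 1 2, Design 8 3, Design 6 0 → Design 8.
Borda totals: Design 7 12, Design 1 11, Design 8 11, Design 6 8 → Design 7.
The two rules disagree: plurality picks Design 8, Borda picks Design 7.

No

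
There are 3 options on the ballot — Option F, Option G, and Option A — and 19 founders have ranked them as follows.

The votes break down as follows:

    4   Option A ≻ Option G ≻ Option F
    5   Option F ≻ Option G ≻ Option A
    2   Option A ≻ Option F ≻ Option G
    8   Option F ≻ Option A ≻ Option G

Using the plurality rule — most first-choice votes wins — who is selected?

First-place vote totals:
  Option F: 13
  Option G: 0
  Option A: 6
Option F has the most first-place votes.

Option F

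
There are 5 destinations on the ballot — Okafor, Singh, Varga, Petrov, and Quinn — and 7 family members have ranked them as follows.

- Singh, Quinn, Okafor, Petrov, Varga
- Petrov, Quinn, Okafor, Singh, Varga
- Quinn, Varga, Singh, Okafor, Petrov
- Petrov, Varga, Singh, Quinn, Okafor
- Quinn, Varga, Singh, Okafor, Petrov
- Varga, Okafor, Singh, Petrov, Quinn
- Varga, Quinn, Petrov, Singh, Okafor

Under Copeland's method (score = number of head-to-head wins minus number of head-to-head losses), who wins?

Quinn

Pairwise results:
  Okafor vs Singh: Singh wins 5–2.
  Okafor vs Varga: Varga wins 5–2.
  Okafor vs Petrov: Okafor wins 4–3.
  Okafor vs Quinn: Quinn wins 6–1.
  Singh vs Varga: Varga wins 5–2.
  Singh vs Petrov: Singh wins 4–3.
  Singh vs Quinn: Quinn wins 4–3.
  Varga vs Petrov: Varga wins 4–3.
  Varga vs Quinn: Quinn wins 4–3.
  Petrov vs Quinn: Quinn wins 4–3.
Copeland scores (wins − losses):
  Okafor: 1 − 3 = -2
  Singh: 2 − 2 = 0
  Varga: 3 − 1 = 2
  Petrov: 0 − 4 = -4
  Quinn: 4 − 0 = 4
Quinn has the best Copeland score.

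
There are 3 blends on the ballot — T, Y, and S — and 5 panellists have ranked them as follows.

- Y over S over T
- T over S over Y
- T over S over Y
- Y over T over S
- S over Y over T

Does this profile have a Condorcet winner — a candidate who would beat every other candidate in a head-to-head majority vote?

No

Head-to-head results (5 voters total):
T vs Y: Y wins 3–2.
T vs S: T wins 3–2.
Y vs S: S wins 3–2.
No candidate beats all others: T beats S beats Y beats T, a majority cycle.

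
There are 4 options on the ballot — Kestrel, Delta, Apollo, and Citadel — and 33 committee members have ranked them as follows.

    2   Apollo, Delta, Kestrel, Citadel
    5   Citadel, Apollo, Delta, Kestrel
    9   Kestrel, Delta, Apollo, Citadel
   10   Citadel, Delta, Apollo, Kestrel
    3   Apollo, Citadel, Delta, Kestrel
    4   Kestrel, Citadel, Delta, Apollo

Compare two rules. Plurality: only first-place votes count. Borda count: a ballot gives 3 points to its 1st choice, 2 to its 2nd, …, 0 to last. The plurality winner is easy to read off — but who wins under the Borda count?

Citadel

Plurality first-place counts: Kestrel 13, Delta 0, Apollo 5, Citadel 15 → Citadel.
Borda totals: Kestrel 41, Delta 54, Apollo 44, Citadel 59 → Citadel.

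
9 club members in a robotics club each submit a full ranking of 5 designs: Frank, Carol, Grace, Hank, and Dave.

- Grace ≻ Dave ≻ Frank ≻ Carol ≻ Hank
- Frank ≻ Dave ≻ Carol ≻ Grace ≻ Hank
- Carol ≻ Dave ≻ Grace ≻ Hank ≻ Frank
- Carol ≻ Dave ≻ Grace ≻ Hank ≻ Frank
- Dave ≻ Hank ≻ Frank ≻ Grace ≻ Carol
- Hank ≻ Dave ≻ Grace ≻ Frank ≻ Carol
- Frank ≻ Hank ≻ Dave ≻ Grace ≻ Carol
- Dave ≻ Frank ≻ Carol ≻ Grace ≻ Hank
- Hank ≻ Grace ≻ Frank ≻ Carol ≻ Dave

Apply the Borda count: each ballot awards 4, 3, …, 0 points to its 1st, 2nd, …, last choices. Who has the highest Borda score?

Borda scores:
  Frank: 2 + 4 + 0 + 0 + 2 + 1 + 4 + 3 + 2 = 18
  Carol: 1 + 2 + 4 + 4 + 0 + 0 + 0 + 2 + 1 = 14
  Grace: 4 + 1 + 2 + 2 + 1 + 2 + 1 + 1 + 3 = 17
  Hank: 0 + 0 + 1 + 1 + 3 + 4 + 3 + 0 + 4 = 16
  Dave: 3 + 3 + 3 + 3 + 4 + 3 + 2 + 4 + 0 = 25
Dave has the highest total.

Dave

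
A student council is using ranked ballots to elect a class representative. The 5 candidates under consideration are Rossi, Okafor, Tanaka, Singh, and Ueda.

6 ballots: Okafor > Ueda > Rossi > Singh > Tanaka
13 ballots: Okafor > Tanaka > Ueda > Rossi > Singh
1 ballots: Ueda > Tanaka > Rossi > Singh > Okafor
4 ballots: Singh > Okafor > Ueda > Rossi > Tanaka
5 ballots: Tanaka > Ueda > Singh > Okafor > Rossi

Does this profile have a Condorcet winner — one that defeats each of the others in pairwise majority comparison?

Yes

Head-to-head results (29 voters total):
Rossi vs Okafor: Okafor wins 28–1.
Rossi vs Tanaka: Tanaka wins 19–10.
Rossi vs Singh: Rossi wins 20–9.
Rossi vs Ueda: Ueda wins 29–0.
Okafor vs Tanaka: Okafor wins 23–6.
Okafor vs Singh: Okafor wins 19–10.
Okafor vs Ueda: Okafor wins 23–6.
Tanaka vs Singh: Tanaka wins 19–10.
Tanaka vs Ueda: Tanaka wins 18–11.
Singh vs Ueda: Ueda wins 25–4.
Okafor beats each rival — Rossi (28–1), Tanaka (23–6), Singh (19–10), Ueda (23–6) — so Okafor is the Condorcet winner.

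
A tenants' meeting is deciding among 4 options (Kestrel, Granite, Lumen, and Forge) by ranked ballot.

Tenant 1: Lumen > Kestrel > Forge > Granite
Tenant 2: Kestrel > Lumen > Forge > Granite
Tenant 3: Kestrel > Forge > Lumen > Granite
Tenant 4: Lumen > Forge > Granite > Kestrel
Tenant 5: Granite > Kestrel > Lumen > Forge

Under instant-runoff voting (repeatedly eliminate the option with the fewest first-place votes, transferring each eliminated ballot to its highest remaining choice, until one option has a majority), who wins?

Kestrel

Round 1: Kestrel 2, Lumen 2, Granite 1, Forge 0. Forge has the fewest and is eliminated.
Round 2: Kestrel 2, Lumen 2, Granite 1. Granite has the fewest and is eliminated.
Round 3: Kestrel 3, Lumen 2. Kestrel has a majority.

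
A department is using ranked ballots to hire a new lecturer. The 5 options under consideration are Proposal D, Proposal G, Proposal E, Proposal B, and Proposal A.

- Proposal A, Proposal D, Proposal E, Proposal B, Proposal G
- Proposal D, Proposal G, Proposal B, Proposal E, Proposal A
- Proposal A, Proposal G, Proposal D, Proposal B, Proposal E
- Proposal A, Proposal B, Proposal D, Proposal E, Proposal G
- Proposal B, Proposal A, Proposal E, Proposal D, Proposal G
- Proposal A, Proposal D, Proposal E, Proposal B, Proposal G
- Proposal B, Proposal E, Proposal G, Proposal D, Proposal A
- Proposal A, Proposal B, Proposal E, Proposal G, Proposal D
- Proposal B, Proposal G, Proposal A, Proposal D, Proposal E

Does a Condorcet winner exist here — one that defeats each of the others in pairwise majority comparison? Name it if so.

Head-to-head results (9 voters total):
Proposal D vs Proposal G: Proposal D wins 5–4.
Proposal D vs Proposal E: Proposal D wins 6–3.
Proposal D vs Proposal B: Proposal B wins 5–4.
Proposal D vs Proposal A: Proposal A wins 7–2.
Proposal G vs Proposal E: Proposal E wins 6–3.
Proposal G vs Proposal B: Proposal B wins 7–2.
Proposal G vs Proposal A: Proposal A wins 6–3.
Proposal E vs Proposal B: Proposal B wins 7–2.
Proposal E vs Proposal A: Proposal A wins 7–2.
Proposal B vs Proposal A: Proposal A wins 5–4.
Proposal A beats each rival — Proposal D (7–2), Proposal G (6–3), Proposal E (7–2), Proposal B (5–4) — so Proposal A is the Condorcet winner.

Proposal A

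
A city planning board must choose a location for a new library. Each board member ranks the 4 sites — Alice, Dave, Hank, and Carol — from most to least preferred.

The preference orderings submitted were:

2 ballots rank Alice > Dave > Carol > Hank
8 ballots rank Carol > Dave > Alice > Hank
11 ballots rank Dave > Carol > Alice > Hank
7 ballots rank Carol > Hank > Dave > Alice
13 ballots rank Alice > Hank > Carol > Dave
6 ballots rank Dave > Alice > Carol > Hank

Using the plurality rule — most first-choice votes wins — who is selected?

First-place vote totals:
  Alice: 15
  Dave: 17
  Hank: 0
  Carol: 15
Dave has the most first-place votes.

Dave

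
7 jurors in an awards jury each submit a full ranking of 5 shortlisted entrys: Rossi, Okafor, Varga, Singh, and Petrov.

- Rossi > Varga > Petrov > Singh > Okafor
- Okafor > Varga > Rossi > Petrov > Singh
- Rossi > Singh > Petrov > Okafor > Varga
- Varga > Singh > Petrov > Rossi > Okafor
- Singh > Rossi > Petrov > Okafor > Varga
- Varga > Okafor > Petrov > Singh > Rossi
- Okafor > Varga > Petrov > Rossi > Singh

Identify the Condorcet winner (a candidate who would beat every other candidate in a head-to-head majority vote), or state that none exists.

Head-to-head results (7 voters total):
Rossi vs Okafor: Rossi wins 4–3.
Rossi vs Varga: Varga wins 4–3.
Rossi vs Singh: Rossi wins 4–3.
Rossi vs Petrov: Rossi wins 4–3.
Okafor vs Varga: Okafor wins 4–3.
Okafor vs Singh: Singh wins 4–3.
Okafor vs Petrov: Petrov wins 4–3.
Varga vs Singh: Varga wins 5–2.
Varga vs Petrov: Varga wins 5–2.
Singh vs Petrov: Petrov wins 4–3.
No candidate beats all others: Rossi beats Okafor beats Varga beats Rossi, a majority cycle.

None — there is no Condorcet winner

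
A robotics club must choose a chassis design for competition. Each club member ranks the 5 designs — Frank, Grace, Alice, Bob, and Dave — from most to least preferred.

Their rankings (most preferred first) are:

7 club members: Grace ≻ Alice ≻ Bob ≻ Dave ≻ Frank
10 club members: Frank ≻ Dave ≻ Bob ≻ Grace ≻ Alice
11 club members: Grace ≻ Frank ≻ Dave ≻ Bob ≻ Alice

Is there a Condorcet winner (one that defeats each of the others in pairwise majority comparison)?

Yes

Head-to-head results (28 voters total):
Frank vs Grace: Grace wins 18–10.
Frank vs Alice: Frank wins 21–7.
Frank vs Bob: Frank wins 21–7.
Frank vs Dave: Frank wins 21–7.
Grace vs Alice: Grace wins 28–0.
Grace vs Bob: Grace wins 18–10.
Grace vs Dave: Grace wins 18–10.
Alice vs Bob: Bob wins 21–7.
Alice vs Dave: Dave wins 21–7.
Bob vs Dave: Dave wins 21–7.
Grace beats each rival — Frank (18–10), Alice (28–0), Bob (18–10), Dave (18–10) — so Grace is the Condorcet winner.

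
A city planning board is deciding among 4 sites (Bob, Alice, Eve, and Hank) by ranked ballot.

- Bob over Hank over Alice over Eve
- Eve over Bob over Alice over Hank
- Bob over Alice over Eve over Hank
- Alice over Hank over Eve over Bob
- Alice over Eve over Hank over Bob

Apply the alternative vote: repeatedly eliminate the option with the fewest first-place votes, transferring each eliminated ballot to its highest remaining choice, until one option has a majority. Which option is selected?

Bob

Round 1: Bob 2, Alice 2, Eve 1, Hank 0. Hank has the fewest and is eliminated.
Round 2: Bob 2, Alice 2, Eve 1. Eve has the fewest and is eliminated.
Round 3: Bob 3, Alice 2. Bob has a majority.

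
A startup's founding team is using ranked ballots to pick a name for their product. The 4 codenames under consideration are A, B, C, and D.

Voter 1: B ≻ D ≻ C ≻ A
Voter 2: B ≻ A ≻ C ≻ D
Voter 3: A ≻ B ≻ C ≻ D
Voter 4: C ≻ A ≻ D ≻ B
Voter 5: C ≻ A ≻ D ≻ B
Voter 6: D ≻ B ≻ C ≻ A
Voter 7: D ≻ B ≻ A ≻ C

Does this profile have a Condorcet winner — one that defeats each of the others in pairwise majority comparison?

Head-to-head results (7 voters total):
A vs B: B wins 4–3.
A vs C: C wins 4–3.
A vs D: A wins 4–3.
B vs C: B wins 5–2.
B vs D: D wins 4–3.
C vs D: C wins 4–3.
No candidate beats all others: A beats D beats B beats A, a majority cycle.

No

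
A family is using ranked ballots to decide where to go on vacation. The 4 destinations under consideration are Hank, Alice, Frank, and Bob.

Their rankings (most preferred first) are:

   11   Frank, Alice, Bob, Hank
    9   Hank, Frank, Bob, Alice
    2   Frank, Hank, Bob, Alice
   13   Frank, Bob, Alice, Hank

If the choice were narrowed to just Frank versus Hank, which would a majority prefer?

Ballots ranking Frank above Hank: 11+2+13 = 26.
Ballots ranking Hank above Frank: 9.
Frank wins the head-to-head, 26–9.

Frank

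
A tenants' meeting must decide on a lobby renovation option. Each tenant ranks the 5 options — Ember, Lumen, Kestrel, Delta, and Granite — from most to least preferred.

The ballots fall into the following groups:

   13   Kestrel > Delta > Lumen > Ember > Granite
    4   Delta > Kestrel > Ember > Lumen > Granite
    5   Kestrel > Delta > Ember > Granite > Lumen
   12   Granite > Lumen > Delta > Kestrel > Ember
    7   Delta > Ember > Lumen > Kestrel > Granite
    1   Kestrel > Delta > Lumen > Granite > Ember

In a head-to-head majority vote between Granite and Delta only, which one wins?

Delta

Ballots ranking Granite above Delta: 12.
Ballots ranking Delta above Granite: 13+4+5+7+1 = 30.
Delta wins the head-to-head, 30–12.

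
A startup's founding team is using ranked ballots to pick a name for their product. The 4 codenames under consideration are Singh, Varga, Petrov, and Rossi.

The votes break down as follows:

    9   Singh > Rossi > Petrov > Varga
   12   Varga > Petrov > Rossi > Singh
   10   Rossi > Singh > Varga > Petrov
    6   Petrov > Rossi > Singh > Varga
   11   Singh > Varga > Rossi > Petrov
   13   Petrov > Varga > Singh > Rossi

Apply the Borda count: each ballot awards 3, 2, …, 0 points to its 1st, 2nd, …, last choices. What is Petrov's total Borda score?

Borda scores:
  Singh: 9·3 + 12·0 + 10·2 + 6·1 + 11·3 + 13·1 = 99
  Varga: 9·0 + 12·3 + 10·1 + 6·0 + 11·2 + 13·2 = 94
  Petrov: 9·1 + 12·2 + 10·0 + 6·3 + 11·0 + 13·3 = 90
  Rossi: 9·2 + 12·1 + 10·3 + 6·2 + 11·1 + 13·0 = 83

90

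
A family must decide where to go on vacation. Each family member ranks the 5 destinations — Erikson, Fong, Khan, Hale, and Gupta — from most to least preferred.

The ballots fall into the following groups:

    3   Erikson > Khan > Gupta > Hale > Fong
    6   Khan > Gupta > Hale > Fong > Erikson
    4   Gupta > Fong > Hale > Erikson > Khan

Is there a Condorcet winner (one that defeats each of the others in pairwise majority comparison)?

Head-to-head results (13 voters total):
Erikson vs Fong: Fong wins 10–3.
Erikson vs Khan: Erikson wins 7–6.
Erikson vs Hale: Hale wins 10–3.
Erikson vs Gupta: Gupta wins 10–3.
Fong vs Khan: Khan wins 9–4.
Fong vs Hale: Hale wins 9–4.
Fong vs Gupta: Gupta wins 13–0.
Khan vs Hale: Khan wins 9–4.
Khan vs Gupta: Khan wins 9–4.
Hale vs Gupta: Gupta wins 13–0.
No candidate beats all others: Erikson beats Khan beats Fong beats Erikson, a majority cycle.

No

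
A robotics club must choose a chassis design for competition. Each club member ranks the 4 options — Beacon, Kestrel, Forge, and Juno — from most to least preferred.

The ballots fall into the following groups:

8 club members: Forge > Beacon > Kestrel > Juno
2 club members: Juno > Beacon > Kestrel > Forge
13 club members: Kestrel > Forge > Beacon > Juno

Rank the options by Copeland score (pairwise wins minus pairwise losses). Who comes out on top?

Pairwise results:
  Beacon vs Kestrel: Kestrel wins 13–10.
  Beacon vs Forge: Forge wins 21–2.
  Beacon vs Juno: Beacon wins 21–2.
  Kestrel vs Forge: Kestrel wins 15–8.
  Kestrel vs Juno: Kestrel wins 21–2.
  Forge vs Juno: Forge wins 21–2.
Copeland scores (wins − losses):
  Beacon: 1 − 2 = -1
  Kestrel: 3 − 0 = 3
  Forge: 2 − 1 = 1
  Juno: 0 − 3 = -3
Kestrel has the best Copeland score.

Kestrel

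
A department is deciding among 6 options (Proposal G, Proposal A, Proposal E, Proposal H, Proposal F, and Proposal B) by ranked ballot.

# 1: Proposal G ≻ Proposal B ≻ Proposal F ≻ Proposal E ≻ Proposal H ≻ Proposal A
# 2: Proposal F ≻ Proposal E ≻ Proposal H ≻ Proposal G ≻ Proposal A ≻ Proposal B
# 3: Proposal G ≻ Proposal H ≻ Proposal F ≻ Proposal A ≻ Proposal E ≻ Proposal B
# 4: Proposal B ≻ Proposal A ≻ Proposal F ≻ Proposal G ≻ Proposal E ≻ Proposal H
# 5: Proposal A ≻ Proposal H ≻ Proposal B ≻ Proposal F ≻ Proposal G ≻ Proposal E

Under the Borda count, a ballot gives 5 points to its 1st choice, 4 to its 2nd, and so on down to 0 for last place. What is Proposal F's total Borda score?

Borda scores:
  Proposal G: 5 + 2 + 5 + 2 + 1 = 15
  Proposal A: 0 + 1 + 2 + 4 + 5 = 12
  Proposal E: 2 + 4 + 1 + 1 + 0 = 8
  Proposal H: 1 + 3 + 4 + 0 + 4 = 12
  Proposal F: 3 + 5 + 3 + 3 + 2 = 16
  Proposal B: 4 + 0 + 0 + 5 + 3 = 12

16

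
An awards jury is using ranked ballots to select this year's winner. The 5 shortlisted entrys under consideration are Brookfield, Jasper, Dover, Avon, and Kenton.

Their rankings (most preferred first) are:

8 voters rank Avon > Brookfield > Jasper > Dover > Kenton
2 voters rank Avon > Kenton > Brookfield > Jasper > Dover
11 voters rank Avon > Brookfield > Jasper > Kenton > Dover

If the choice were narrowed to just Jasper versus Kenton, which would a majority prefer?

Jasper

Ballots ranking Jasper above Kenton: 8+11 = 19.
Ballots ranking Kenton above Jasper: 2.
Jasper wins the head-to-head, 19–2.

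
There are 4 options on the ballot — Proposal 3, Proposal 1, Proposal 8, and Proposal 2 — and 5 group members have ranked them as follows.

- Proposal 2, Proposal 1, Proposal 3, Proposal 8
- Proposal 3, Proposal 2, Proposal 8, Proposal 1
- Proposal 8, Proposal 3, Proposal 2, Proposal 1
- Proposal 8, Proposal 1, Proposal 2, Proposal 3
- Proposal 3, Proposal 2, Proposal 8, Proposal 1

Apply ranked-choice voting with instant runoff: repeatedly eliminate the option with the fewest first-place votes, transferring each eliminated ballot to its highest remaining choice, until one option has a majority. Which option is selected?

Round 1: Proposal 3 2, Proposal 8 2, Proposal 2 1, Proposal 1 0. Proposal 1 has the fewest and is eliminated.
Round 2: Proposal 3 2, Proposal 8 2, Proposal 2 1. Proposal 2 has the fewest and is eliminated.
Round 3: Proposal 3 3, Proposal 8 2. Proposal 3 has a majority.

Proposal 3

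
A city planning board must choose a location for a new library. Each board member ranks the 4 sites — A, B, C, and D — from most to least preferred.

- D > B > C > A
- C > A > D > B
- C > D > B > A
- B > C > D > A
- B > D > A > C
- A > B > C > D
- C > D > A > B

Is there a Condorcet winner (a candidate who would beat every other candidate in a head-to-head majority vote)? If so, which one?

Head-to-head results (7 voters total):
A vs B: B wins 4–3.
A vs C: C wins 5–2.
A vs D: D wins 5–2.
B vs C: B wins 4–3.
B vs D: D wins 4–3.
C vs D: C wins 5–2.
No candidate beats all others: B beats C beats D beats B, a majority cycle.

No Condorcet winner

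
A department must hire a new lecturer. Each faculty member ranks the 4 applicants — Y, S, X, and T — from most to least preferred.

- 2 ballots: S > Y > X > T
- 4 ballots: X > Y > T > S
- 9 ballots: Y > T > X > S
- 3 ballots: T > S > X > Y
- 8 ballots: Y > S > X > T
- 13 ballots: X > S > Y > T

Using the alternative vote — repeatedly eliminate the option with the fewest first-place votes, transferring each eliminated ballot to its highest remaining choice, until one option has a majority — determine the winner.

Round 1: Y 17, X 17, T 3, S 2. S has the fewest and is eliminated.
Round 2: Y 19, X 17, T 3. T has the fewest and is eliminated.
Round 3: X 20, Y 19. X has a majority.

X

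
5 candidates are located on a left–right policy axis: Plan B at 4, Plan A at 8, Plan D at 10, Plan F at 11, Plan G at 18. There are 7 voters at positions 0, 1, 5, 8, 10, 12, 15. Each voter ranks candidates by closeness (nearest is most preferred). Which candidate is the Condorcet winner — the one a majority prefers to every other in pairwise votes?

With single-peaked preferences on a line, the Condorcet winner is the candidate closest to the median voter.
The median voter (position 8) is closest to Plan A at 8.
Check: Plan A vs Plan G — voters closer to Plan A: 6 of 7.

Plan A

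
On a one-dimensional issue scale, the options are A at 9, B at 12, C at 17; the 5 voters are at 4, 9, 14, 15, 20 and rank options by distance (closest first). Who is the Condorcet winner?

B

With single-peaked preferences on a line, the Condorcet winner is the candidate closest to the median voter.
The median voter (position 14) is closest to B at 12.
Check: B vs C — voters closer to B: 3 of 5.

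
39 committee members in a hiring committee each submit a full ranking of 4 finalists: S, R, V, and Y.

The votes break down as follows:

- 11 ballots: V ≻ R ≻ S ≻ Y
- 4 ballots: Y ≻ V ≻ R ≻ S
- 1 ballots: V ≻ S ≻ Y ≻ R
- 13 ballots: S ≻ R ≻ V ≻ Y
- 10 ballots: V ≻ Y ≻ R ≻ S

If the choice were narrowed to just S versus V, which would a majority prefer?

V

Ballots ranking S above V: 13.
Ballots ranking V above S: 11+4+1+10 = 26.
V wins the head-to-head, 26–13.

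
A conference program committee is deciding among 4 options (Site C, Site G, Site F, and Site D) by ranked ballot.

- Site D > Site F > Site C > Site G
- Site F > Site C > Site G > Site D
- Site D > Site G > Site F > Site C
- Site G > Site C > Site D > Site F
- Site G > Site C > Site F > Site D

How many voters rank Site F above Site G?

2

Ballots ranking Site F above Site G: 2.
Ballots ranking Site G above Site F: 3.
So 2 of 5 voters prefer Site F to Site G.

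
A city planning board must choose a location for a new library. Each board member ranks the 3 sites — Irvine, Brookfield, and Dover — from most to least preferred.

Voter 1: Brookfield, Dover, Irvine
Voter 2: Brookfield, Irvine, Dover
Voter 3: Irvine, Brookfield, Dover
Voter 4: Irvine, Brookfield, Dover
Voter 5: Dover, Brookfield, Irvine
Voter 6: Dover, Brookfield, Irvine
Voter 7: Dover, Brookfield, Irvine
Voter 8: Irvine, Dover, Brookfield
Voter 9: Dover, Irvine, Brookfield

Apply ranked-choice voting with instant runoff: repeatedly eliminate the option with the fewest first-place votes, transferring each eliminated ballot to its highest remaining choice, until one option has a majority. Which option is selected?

Dover

Round 1: Dover 4, Irvine 3, Brookfield 2. Brookfield has the fewest and is eliminated.
Round 2: Dover 5, Irvine 4. Dover has a majority.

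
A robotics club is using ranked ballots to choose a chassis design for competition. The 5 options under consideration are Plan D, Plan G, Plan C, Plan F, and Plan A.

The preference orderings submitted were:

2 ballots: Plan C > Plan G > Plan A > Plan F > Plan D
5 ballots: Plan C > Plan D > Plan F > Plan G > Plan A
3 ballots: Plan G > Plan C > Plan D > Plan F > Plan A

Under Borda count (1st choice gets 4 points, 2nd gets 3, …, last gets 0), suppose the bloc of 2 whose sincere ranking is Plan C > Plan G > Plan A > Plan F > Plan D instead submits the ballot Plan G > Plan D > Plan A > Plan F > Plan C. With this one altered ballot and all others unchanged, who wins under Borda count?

Borda totals with the altered ballot: Plan D 27, Plan G 25, Plan C 29, Plan F 15, Plan A 4.
The winner is unchanged: still Plan C.

Plan C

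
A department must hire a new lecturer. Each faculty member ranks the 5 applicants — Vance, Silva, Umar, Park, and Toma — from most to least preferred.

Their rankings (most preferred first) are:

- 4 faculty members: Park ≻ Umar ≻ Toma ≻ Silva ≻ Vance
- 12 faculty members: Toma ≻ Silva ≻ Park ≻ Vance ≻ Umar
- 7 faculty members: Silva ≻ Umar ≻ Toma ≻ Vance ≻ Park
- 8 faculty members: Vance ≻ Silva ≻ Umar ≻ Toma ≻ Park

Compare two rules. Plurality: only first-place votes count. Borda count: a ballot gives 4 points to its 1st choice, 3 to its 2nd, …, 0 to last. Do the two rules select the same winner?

Plurality first-place counts: Vance 8, Silva 7, Umar 0, Park 4, Toma 12 → Toma.
Borda totals: Vance 51, Silva 92, Umar 49, Park 40, Toma 78 → Silva.
The two rules disagree: plurality picks Toma, Borda picks Silva.

No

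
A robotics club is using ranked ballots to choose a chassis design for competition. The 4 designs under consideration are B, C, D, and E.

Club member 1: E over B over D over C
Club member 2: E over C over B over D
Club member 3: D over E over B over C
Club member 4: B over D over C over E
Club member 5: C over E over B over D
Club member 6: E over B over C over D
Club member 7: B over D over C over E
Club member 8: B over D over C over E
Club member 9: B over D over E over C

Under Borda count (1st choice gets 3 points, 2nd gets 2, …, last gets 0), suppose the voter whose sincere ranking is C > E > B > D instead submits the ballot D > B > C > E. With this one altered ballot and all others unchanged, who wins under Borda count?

Borda totals with the altered ballot: B 20, C 7, D 15, E 12.
The winner is unchanged: still B.

B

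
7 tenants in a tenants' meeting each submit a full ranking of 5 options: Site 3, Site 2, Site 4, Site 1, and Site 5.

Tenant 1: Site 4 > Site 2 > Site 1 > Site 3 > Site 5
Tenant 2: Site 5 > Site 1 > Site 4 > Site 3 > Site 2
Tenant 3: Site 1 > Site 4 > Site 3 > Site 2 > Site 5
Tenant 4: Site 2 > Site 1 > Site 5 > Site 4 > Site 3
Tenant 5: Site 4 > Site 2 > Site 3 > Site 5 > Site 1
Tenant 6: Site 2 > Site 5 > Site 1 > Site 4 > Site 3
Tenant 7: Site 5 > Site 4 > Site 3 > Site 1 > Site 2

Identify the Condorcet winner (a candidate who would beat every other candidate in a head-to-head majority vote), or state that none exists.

No Condorcet winner

Head-to-head results (7 voters total):
Site 3 vs Site 2: Site 2 wins 4–3.
Site 3 vs Site 4: Site 4 wins 7–0.
Site 3 vs Site 1: Site 1 wins 5–2.
Site 3 vs Site 5: Site 5 wins 4–3.
Site 2 vs Site 4: Site 4 wins 5–2.
Site 2 vs Site 1: Site 2 wins 4–3.
Site 2 vs Site 5: Site 2 wins 5–2.
Site 4 vs Site 1: Site 1 wins 4–3.
Site 4 vs Site 5: Site 5 wins 4–3.
Site 1 vs Site 5: Site 5 wins 4–3.
No candidate beats all others: Site 2 beats Site 1 beats Site 4 beats Site 2, a majority cycle.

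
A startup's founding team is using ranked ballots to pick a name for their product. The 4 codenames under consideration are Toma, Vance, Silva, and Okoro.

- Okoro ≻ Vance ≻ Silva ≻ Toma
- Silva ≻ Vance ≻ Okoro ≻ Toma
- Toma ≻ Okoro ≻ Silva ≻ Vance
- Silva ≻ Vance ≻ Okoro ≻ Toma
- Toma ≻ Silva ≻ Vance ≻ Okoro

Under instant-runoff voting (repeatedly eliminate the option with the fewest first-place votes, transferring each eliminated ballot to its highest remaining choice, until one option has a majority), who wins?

Round 1: Toma 2, Silva 2, Okoro 1, Vance 0. Vance has the fewest and is eliminated.
Round 2: Toma 2, Silva 2, Okoro 1. Okoro has the fewest and is eliminated.
Round 3: Silva 3, Toma 2. Silva has a majority.

Silva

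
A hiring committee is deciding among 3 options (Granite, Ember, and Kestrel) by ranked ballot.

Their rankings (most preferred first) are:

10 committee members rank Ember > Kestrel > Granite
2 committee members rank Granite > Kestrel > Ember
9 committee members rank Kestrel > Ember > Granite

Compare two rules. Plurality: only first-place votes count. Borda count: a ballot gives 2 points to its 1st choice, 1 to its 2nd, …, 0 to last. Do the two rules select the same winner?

Plurality first-place counts: Granite 2, Ember 10, Kestrel 9 → Ember.
Borda totals: Granite 4, Ember 29, Kestrel 30 → Kestrel.
The two rules disagree: plurality picks Ember, Borda picks Kestrel.

No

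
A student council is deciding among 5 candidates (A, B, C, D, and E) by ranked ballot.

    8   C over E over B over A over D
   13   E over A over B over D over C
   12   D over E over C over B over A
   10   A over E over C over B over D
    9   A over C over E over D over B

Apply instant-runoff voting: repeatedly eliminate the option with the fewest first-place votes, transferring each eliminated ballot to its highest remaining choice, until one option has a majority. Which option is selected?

Round 1: A 19, E 13, D 12, C 8, B 0. B has the fewest and is eliminated.
Round 2: A 19, E 13, D 12, C 8. C has the fewest and is eliminated.
Round 3: E 21, A 19, D 12. D has the fewest and is eliminated.
Round 4: E 33, A 19. E has a majority.

E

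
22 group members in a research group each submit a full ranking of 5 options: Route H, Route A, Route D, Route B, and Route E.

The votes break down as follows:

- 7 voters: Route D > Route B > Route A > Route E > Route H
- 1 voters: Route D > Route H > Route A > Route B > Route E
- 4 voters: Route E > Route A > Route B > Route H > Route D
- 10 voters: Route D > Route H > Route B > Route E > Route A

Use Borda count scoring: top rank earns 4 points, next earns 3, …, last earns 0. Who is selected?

Borda scores:
  Route H: 7·0 + 3 + 4·1 + 10·3 = 37
  Route A: 7·2 + 2 + 4·3 + 10·0 = 28
  Route D: 7·4 + 4 + 4·0 + 10·4 = 72
  Route B: 7·3 + 1 + 4·2 + 10·2 = 50
  Route E: 7·1 + 0 + 4·4 + 10·1 = 33
Route D has the highest total.

Route D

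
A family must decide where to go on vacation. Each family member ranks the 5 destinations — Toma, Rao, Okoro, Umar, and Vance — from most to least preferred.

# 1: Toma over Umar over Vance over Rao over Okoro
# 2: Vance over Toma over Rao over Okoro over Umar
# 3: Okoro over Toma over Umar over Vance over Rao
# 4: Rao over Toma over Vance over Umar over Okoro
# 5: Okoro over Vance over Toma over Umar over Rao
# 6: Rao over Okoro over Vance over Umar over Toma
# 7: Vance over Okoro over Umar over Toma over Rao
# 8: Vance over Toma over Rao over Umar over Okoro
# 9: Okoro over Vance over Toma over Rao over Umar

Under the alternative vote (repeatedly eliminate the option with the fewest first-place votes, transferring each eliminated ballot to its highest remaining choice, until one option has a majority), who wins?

Vance

Round 1: Okoro 3, Vance 3, Rao 2, Toma 1, Umar 0. Umar has the fewest and is eliminated.
Round 2: Okoro 3, Vance 3, Rao 2, Toma 1. Toma has the fewest and is eliminated.
Round 3: Vance 4, Okoro 3, Rao 2. Rao has the fewest and is eliminated.
Round 4: Vance 5, Okoro 4. Vance has a majority.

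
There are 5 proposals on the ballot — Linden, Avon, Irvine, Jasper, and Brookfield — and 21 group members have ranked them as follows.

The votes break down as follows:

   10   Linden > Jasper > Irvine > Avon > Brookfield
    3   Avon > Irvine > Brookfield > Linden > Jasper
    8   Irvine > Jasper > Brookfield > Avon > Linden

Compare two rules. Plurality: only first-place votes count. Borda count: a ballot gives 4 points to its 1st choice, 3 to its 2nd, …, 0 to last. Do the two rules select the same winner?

No

Plurality first-place counts: Linden 10, Avon 3, Irvine 8, Jasper 0, Brookfield 0 → Linden.
Borda totals: Linden 43, Avon 30, Irvine 61, Jasper 54, Brookfield 22 → Irvine.
The two rules disagree: plurality picks Linden, Borda picks Irvine.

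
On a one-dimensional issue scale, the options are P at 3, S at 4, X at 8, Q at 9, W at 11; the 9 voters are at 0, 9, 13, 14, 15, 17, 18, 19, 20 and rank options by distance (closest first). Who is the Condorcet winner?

W

With single-peaked preferences on a line, the Condorcet winner is the candidate closest to the median voter.
The median voter (position 15) is closest to W at 11.
Check: W vs X — voters closer to W: 7 of 9.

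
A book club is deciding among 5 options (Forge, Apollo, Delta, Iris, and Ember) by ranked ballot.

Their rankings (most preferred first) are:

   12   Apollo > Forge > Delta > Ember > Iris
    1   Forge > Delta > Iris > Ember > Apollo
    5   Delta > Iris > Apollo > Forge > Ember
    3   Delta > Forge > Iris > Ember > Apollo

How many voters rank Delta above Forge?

Ballots ranking Delta above Forge: 5+3 = 8.
Ballots ranking Forge above Delta: 12+1 = 13.
So 8 of 21 voters prefer Delta to Forge.

8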